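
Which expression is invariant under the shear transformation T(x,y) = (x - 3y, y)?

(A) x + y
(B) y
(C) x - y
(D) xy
B

Under the shear T(x,y) = (x - 3y, y):
Substitute the transformed coordinates into each option and compare with the original:
(A) x + y  ->  (x - 3y) + (y) = x - 2y   [differs from x + y: not invariant]
(B) y  ->  (y) = y   [equals y: invariant]
(C) x - y  ->  (x - 3y) - (y) = x - 4y   [differs from x - y: not invariant]
(D) xy  ->  (x - 3y)(y) = xy - 3y^2   [differs from xy: not invariant]

Only option (B), y, is unchanged by the transformation.
A horizontal shear moves points parallel to the x-axis, so the y-coordinate (and any function of y alone) is unchanged.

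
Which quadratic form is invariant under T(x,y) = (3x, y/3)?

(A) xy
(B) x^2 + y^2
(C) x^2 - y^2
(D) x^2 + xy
A

T multiplies x by 3 and divides y by 3.
Substitute the transformed coordinates into each option and compare with the original:
(A) xy  ->  (3x)(y/3) = xy   [equals xy: invariant]
(B) x^2 + y^2  ->  (3x)^2 + (y/3)^2 = 9x^2 + y^2/9   [differs from x^2 + y^2: not invariant]
(C) x^2 - y^2  ->  (3x)^2 - (y/3)^2 = 9x^2 - y^2/9   [differs from x^2 - y^2: not invariant]
(D) x^2 + xy  ->  (3x)^2 + (3x)(y/3) = 9x^2 + xy   [differs from x^2 + xy: not invariant]

Only option (A), xy, is unchanged by the transformation.
The factors 3 and 1/3 cancel only in the pure product xy.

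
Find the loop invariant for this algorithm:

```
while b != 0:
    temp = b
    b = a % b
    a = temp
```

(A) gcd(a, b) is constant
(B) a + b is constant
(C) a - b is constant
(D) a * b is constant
A

A loop invariant must hold before the first iteration and be re-established by every execution of the body.

(A) gcd(a, b) is constant: One iteration replaces (a, b) by (b, a mod b). Since a mod b = a - q*b for an integer q, any common divisor of a and b divides b and a mod b, and conversely; hence gcd(b, a mod b) = gcd(a, b). For instance (15, 7) -> (7, 1) keeps gcd = 1. At exit b = 0 and a = gcd of the original inputs.

The other options fail:
(B) a + b is constant: e.g. (a, b) = (15, 7) -> (7, 1): the sum goes from 22 to 8.
(C) a - b is constant: e.g. (a, b) = (15, 7) -> (7, 1): the difference goes from 8 to 6.
(D) a * b is constant: e.g. (a, b) = (15, 7) -> (7, 1): the product goes from 105 to 7.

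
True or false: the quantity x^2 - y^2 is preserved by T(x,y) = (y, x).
False

Substitute T(x,y) = (y, x) into the expression and compare with the original.

Original: x^2 - y^2
After applying T: (y)^2 - (x)^2 = -x^2 + y^2

This differs from the original x^2 - y^2 (difference: -2x^2 + 2y^2), so the expression is NOT invariant.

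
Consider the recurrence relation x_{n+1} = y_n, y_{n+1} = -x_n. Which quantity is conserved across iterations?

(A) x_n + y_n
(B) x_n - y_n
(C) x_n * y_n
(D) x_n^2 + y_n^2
D

For the recurrence x_{n+1} = y_n, y_{n+1} = -x_n:

x_{n+1}^2 + y_{n+1}^2 = y_n^2 + (-x_n)^2 = x_n^2 + y_n^2
The sum of squares is conserved (like energy in a harmonic oscillator).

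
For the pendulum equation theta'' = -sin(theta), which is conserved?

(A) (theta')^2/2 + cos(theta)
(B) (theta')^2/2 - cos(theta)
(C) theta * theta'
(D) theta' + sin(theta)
B

A first integral I satisfies dI/dt = 0 along every solution. Differentiate each option and use the equation of motion:
(A) d/dt[(theta')^2/2 + cos(theta)] = theta' theta'' - sin(theta) theta' = -2 theta' sin(theta), not identically 0
(B) d/dt[(theta')^2/2 - cos(theta)] = theta' theta'' + sin(theta) theta' = theta'(-sin(theta)) + theta' sin(theta) = 0
(C) d/dt[theta * theta'] = (theta')^2 + theta theta'' = (theta')^2 - theta sin(theta), not identically 0
(D) d/dt[theta' + sin(theta)] = theta'' + cos(theta) theta' = -sin(theta) + theta' cos(theta), not identically 0

Only (B) has zero time-derivative. This is the total energy: kinetic (theta')^2/2 plus potential -cos(theta).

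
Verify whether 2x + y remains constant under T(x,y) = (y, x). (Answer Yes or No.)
No

Substitute T(x,y) = (y, x) into the expression and compare with the original.

Original: 2x + y
After applying T: 2(y) + (x) = x + 2y

This differs from the original 2x + y (difference: -x + y), so the expression is NOT invariant.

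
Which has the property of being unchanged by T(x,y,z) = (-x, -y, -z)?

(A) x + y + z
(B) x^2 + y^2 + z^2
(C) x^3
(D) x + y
B

Apply T(x,y,z) = (-x, -y, -z) to each option, i.e. replace (x, y, z) by the transformed coordinates.
Substitute the transformed coordinates into each option and compare with the original:
(A) x + y + z  ->  (-x) + (-y) + (-z) = -x - y - z   [differs from x + y + z: not invariant]
(B) x^2 + y^2 + z^2  ->  (-x)^2 + (-y)^2 + (-z)^2 = x^2 + y^2 + z^2   [equals x^2 + y^2 + z^2: invariant]
(C) x^3  ->  (-x)^3 = -x^3   [differs from x^3: not invariant]
(D) x + y  ->  (-x) + (-y) = -x - y   [differs from x + y: not invariant]

Only option (B), x^2 + y^2 + z^2, is unchanged by the transformation.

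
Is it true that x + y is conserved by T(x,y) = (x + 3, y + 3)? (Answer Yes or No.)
No

Substitute T(x,y) = (x + 3, y + 3) into the expression and compare with the original.

Original: x + y
After applying T: (x + 3) + (y + 3) = x + y + 6

This differs from the original x + y (difference: 6), so the expression is NOT invariant.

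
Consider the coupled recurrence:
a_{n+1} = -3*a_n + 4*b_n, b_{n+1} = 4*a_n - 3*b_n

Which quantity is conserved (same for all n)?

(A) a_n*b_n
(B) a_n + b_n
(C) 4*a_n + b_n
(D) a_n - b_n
B

Replace a_n by a_{n+1} = -3*a_n + 4*b_n and b_n by b_{n+1} = 4*a_n - 3*b_n in each option and simplify:
(A) a_n*b_n  ->  (-3*a_n + 4*b_n)*(4*a_n - 3*b_n) = -12*a_n^2 + 25*a_n*b_n - 12*b_n^2   [not conserved]
(B) a_n + b_n  ->  (-3*a_n + 4*b_n) + (4*a_n - 3*b_n) = a_n + b_n   [conserved]
(C) 4*a_n + b_n  ->  4*(-3*a_n + 4*b_n) + (4*a_n - 3*b_n) = -8*a_n + 13*b_n   [not conserved]
(D) a_n - b_n  ->  (-3*a_n + 4*b_n) - (4*a_n - 3*b_n) = -7*a_n + 7*b_n   [not conserved]

Only (B) a_n + b_n returns to itself after one step, so it is the conserved quantity.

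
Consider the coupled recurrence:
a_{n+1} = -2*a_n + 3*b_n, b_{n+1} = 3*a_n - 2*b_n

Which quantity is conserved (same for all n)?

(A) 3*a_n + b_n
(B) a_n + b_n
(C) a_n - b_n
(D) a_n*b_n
B

Replace a_n by a_{n+1} = -2*a_n + 3*b_n and b_n by b_{n+1} = 3*a_n - 2*b_n in each option and simplify:
(A) 3*a_n + b_n  ->  3*(-2*a_n + 3*b_n) + (3*a_n - 2*b_n) = -3*a_n + 7*b_n   [not conserved]
(B) a_n + b_n  ->  (-2*a_n + 3*b_n) + (3*a_n - 2*b_n) = a_n + b_n   [conserved]
(C) a_n - b_n  ->  (-2*a_n + 3*b_n) - (3*a_n - 2*b_n) = -5*a_n + 5*b_n   [not conserved]
(D) a_n*b_n  ->  (-2*a_n + 3*b_n)*(3*a_n - 2*b_n) = -6*a_n^2 + 13*a_n*b_n - 6*b_n^2   [not conserved]

Only (B) a_n + b_n returns to itself after one step, so it is the conserved quantity.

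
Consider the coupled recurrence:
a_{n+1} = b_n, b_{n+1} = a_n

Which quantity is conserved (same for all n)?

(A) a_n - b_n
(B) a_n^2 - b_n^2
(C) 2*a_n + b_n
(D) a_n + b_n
D

Replace a_n by a_{n+1} = b_n and b_n by b_{n+1} = a_n in each option and simplify:
(A) a_n - b_n  ->  (b_n) - (a_n) = -a_n + b_n   [not conserved]
(B) a_n^2 - b_n^2  ->  (b_n)^2 - (a_n)^2 = -a_n^2 + b_n^2   [not conserved]
(C) 2*a_n + b_n  ->  2*(b_n) + (a_n) = a_n + 2*b_n   [not conserved]
(D) a_n + b_n  ->  (b_n) + (a_n) = a_n + b_n   [conserved]

Only (D) a_n + b_n returns to itself after one step, so it is the conserved quantity.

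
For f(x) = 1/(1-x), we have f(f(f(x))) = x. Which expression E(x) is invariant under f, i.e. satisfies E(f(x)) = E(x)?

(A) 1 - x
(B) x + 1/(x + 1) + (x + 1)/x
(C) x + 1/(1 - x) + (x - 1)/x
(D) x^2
C

Replace x by f(x) = 1/(1 - x) in each option and simplify. As a quick numerical cross-check, also compare E(5) with E(f(5)) = E(-1/4).

(A) 1 - x  ->  1 - (1/(1 - x)) = x/(x - 1); check: E(5) = -4 but E(-1/4) = 5/4.   [not invariant]
(B) x + 1/(x + 1) + (x + 1)/x  ->  (1/(1 - x)) + 1/((1/(1 - x)) + 1) + ((1/(1 - x)) + 1)/(1/(1 - x)) = (-x^3 + 6x^2 - 11x + 7)/(x^2 - 3x + 2); check: E(5) = 191/30 but E(-1/4) = -23/12.   [not invariant]
(C) x + 1/(1 - x) + (x - 1)/x  ->  (1/(1 - x)) + 1/(1 - (1/(1 - x))) + ((1/(1 - x)) - 1)/(1/(1 - x)), which simplifies back to x + 1/(1 - x) + (x - 1)/x; check: E(5) = 111/20, E(-1/4) = 111/20.   [invariant]
(D) x^2  ->  (1/(1 - x))^2 = (x - 1)^(-2); check: E(5) = 25 but E(-1/4) = 1/16.   [not invariant]

Only (C) is unchanged. Indeed f(f(x)) = 1/(1 - 1/(1-x)) = (1-x)/(-x) = (x-1)/x, so E(x) = x + f(x) + f(f(x)) is the sum over the whole 3-cycle; applying f just permutes the three terms cyclically (x -> f(x) -> f(f(x)) -> x), leaving the sum unchanged.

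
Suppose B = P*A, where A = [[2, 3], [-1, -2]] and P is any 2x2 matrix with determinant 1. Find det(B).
-1

By the multiplicative property of determinants, det(B) = det(P*A) = det(P) * det(A) = det(A),
so the determinant is invariant under multiplication by any determinant-1 matrix; we just need det(A).

det(A) = (2)(-2) - (3)(-1) = -4 - (-3) = -1

Therefore det(B) = 1 * (-1) = -1.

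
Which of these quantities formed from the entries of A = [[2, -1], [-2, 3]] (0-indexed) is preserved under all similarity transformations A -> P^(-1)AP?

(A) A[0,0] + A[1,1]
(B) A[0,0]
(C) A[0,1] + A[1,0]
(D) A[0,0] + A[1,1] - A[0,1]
A

A[0,0] + A[1,1] is the trace of A. By the cyclic property of the trace, tr(P^(-1)AP) = tr(APP^(-1)) = tr(A), so it is the same for every matrix similar to A.

The other combinations are not similarity invariants. For example, take P = [[2, 1], [1, 1]] (det P = 1), so P^(-1) = [[1, -1], [-1, 2]] and
B = P^(-1)AP = [[4, 0], [-5, 1]].
Evaluating each option on A and on B:
(A) A[0,0] + A[1,1]: 5 for A, 5 for B -> unchanged
(B) A[0,0]: 2 for A, 4 for B -> changes
(C) A[0,1] + A[1,0]: -3 for A, -5 for B -> changes
(D) A[0,0] + A[1,1] - A[0,1]: 6 for A, 5 for B -> changes

Only (A) A[0,0] + A[1,1] = 5 survives (and it does so for every P, not just this one), so it is the invariant.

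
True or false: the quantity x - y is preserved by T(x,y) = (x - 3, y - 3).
True

Substitute T(x,y) = (x - 3, y - 3) into the expression and compare with the original.

Original: x - y
After applying T: (x - 3) - (y - 3) = x - y

This is identical to the original x - y, so the expression is invariant.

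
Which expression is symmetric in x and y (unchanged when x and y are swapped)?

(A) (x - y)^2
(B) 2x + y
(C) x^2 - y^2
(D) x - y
A

A symmetric expression is unchanged when the variables are permuted; here the transformation to test is the swap (x, y) -> (y, x).
Substitute the transformed coordinates into each option and compare with the original:
(A) (x - y)^2  ->  ((y) - (x))^2 = x^2 - 2xy + y^2   [equals (x - y)^2: invariant]
(B) 2x + y  ->  2(y) + (x) = x + 2y   [differs from 2x + y: not invariant]
(C) x^2 - y^2  ->  (y)^2 - (x)^2 = -x^2 + y^2   [differs from x^2 - y^2: not invariant]
(D) x - y  ->  (y) - (x) = -x + y   [differs from x - y: not invariant]

Only option (A), (x - y)^2, is unchanged by the transformation.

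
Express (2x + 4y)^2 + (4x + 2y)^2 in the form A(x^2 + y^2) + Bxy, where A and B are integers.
20(x^2 + y^2) + 32xy

Expanding: (2x + 4y)^2 = 4x^2 + 16xy + 16y^2
(4x + 2y)^2 = 16x^2 + 16xy + 4y^2
Sum = (4+16)(x^2+y^2) + 32xy = 20(x^2 + y^2) + 32xy
This is symmetric in x and y.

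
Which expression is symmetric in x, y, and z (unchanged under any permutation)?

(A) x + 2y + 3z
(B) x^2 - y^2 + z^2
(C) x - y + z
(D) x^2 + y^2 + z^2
D

A symmetric expression is unchanged when the variables are permuted; here the transformation to test is the swap (x, y) -> (y, x).
A symmetric expression must survive every permutation; the single swap x <-> y already eliminates the distractors, and the keyed expression is also unchanged by x <-> z and y <-> z (each variable enters it in exactly the same way).
Substitute the transformed coordinates into each option and compare with the original:
(A) x + 2y + 3z  ->  (y) + 2(x) + 3z = 2x + y + 3z   [differs from x + 2y + 3z: not invariant]
(B) x^2 - y^2 + z^2  ->  (y)^2 - (x)^2 + z^2 = -x^2 + y^2 + z^2   [differs from x^2 - y^2 + z^2: not invariant]
(C) x - y + z  ->  (y) - (x) + z = -x + y + z   [differs from x - y + z: not invariant]
(D) x^2 + y^2 + z^2  ->  (y)^2 + (x)^2 + z^2 = x^2 + y^2 + z^2   [equals x^2 + y^2 + z^2: invariant]

Only option (D), x^2 + y^2 + z^2, is unchanged by the transformation.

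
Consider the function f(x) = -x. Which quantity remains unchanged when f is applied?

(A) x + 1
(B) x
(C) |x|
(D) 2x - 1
C

For f(x) = -x:
Applying f replaces x by -x. Since |-x| = |x|, the absolute value is unchanged by f, whereas x -> -x, 2x - 1 -> -2x - 1 and x + 1 -> -x + 1 all change.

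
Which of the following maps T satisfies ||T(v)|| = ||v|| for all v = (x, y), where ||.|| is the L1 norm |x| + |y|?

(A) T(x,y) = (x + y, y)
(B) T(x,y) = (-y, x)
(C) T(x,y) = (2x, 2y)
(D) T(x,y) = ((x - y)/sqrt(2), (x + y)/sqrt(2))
B

A transformation preserves a norm if ||T(v)|| = ||v|| for every v; a single vector where the norm changes rules an option out.

(A) T(x,y) = (x + y, y): v = (0, 1) has norm |0| + |1| = 1, but T(v) = (1, 1) has norm 2 -- not preserved.
(B) T(x,y) = (-y, x): preserves the norm -- it only permutes the coordinates and/or flips signs, which leaves |x| + |y| unchanged.
(C) T(x,y) = (2x, 2y): v = (1, 0) has norm |1| + |0| = 1, but T(v) = (2, 0) has norm 2 -- not preserved.
(D) T(x,y) = ((x - y)/sqrt(2), (x + y)/sqrt(2)): v = (1, 0) has norm |1| + |0| = 1, but T(v) = (sqrt(2)/2, sqrt(2)/2) has norm sqrt(2) -- not preserved.

Therefore the answer is (B).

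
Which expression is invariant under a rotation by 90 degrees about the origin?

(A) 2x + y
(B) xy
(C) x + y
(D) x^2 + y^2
D

A rotation by 90 degrees sends (x, y) to (-y, x).
Substitute the transformed coordinates into each option and compare with the original:
(A) 2x + y  ->  2(-y) + (x) = x - 2y   [differs from 2x + y: not invariant]
(B) xy  ->  (-y)(x) = -xy   [differs from xy: not invariant]
(C) x + y  ->  (-y) + (x) = x - y   [differs from x + y: not invariant]
(D) x^2 + y^2  ->  (-y)^2 + (x)^2 = x^2 + y^2   [equals x^2 + y^2: invariant]

Only option (D), x^2 + y^2, is unchanged by the transformation.
Geometrically, x^2 + y^2 is the squared distance from the origin, which every rotation about the origin preserves.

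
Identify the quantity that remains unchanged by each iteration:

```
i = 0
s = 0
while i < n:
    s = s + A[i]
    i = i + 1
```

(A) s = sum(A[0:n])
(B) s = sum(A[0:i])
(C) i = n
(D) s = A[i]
B

A loop invariant must hold before the first iteration and be re-established by every execution of the body.

(B) s = sum(A[0:i]): Initially i = 0 and s = 0 = sum of the empty slice A[0:0]. If s = sum(A[0:i]) holds at the top of an iteration, the body sets s to sum(A[0:i]) + A[i] = sum(A[0:i+1]) and then i to i+1, so s = sum(A[0:i]) holds again. At exit i = n, giving s = sum(A[0:n]).

The other options fail:
(A) s = sum(A[0:n]): false before the loop (s = 0, not the full sum) -- it only becomes true at exit.
(C) i = n: false initially (i = 0); it is the exit condition, not an invariant.
(D) s = A[i]: after the first iteration s = A[0] but i = 1, so s = A[i] compares s with the wrong element (and fails in general).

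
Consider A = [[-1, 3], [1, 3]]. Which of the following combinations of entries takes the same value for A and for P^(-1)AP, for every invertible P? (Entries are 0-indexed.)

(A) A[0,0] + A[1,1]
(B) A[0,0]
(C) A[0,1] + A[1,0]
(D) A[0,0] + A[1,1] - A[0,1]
A

A[0,0] + A[1,1] is the trace of A. By the cyclic property of the trace, tr(P^(-1)AP) = tr(APP^(-1)) = tr(A), so it is the same for every matrix similar to A.

The other combinations are not similarity invariants. For example, take P = [[1, 1], [0, 1]] (det P = 1), so P^(-1) = [[1, -1], [0, 1]] and
B = P^(-1)AP = [[-2, -2], [1, 4]].
Evaluating each option on A and on B:
(A) A[0,0] + A[1,1]: 2 for A, 2 for B -> unchanged
(B) A[0,0]: -1 for A, -2 for B -> changes
(C) A[0,1] + A[1,0]: 4 for A, -1 for B -> changes
(D) A[0,0] + A[1,1] - A[0,1]: -1 for A, 4 for B -> changes

Only (A) A[0,0] + A[1,1] = 2 survives (and it does so for every P, not just this one), so it is the invariant.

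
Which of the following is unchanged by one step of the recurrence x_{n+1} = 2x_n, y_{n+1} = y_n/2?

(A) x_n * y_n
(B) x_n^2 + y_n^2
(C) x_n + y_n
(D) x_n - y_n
A

For the recurrence x_{n+1} = 2x_n, y_{n+1} = y_n/2:

x_{n+1} * y_{n+1} = (2x_n) * (y_n/2) = x_n * y_n
The product is conserved.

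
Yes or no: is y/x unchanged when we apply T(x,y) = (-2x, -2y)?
Yes

Substitute T(x,y) = (-2x, -2y) into the expression and compare with the original.

Original: y/x
After applying T: (-2y)/(-2x) = y/x

This is identical to the original y/x, so the expression is invariant.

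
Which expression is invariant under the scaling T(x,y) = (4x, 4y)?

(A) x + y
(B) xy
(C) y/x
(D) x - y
C

Under the uniform scaling T(x,y) = (4x, 4y):
Substitute the transformed coordinates into each option and compare with the original:
(A) x + y  ->  (4x) + (4y) = 4x + 4y   [differs from x + y: not invariant]
(B) xy  ->  (4x)(4y) = 16xy   [differs from xy: not invariant]
(C) y/x  ->  (4y)/(4x) = y/x   [equals y/x: invariant]
(D) x - y  ->  (4x) - (4y) = 4x - 4y   [differs from x - y: not invariant]

Only option (C), y/x, is unchanged by the transformation.
The common factor 4 cancels in a ratio of coordinates, while sums, products and sums of squares pick up factors of 4 or 16.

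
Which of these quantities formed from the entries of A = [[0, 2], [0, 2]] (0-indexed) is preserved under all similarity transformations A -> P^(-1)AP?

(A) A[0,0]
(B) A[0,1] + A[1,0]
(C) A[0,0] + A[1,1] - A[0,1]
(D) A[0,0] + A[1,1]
D

A[0,0] + A[1,1] is the trace of A. By the cyclic property of the trace, tr(P^(-1)AP) = tr(APP^(-1)) = tr(A), so it is the same for every matrix similar to A.

The other combinations are not similarity invariants. For example, take P = [[1, 1], [1, 2]] (det P = 1), so P^(-1) = [[2, -1], [-1, 1]] and
B = P^(-1)AP = [[2, 4], [0, 0]].
Evaluating each option on A and on B:
(A) A[0,0]: 0 for A, 2 for B -> changes
(B) A[0,1] + A[1,0]: 2 for A, 4 for B -> changes
(C) A[0,0] + A[1,1] - A[0,1]: 0 for A, -2 for B -> changes
(D) A[0,0] + A[1,1]: 2 for A, 2 for B -> unchanged

Only (D) A[0,0] + A[1,1] = 2 survives (and it does so for every P, not just this one), so it is the invariant.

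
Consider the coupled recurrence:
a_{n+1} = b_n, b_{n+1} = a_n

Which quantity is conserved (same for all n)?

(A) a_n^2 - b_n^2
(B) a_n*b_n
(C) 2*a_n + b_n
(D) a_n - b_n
B

Replace a_n by a_{n+1} = b_n and b_n by b_{n+1} = a_n in each option and simplify:
(A) a_n^2 - b_n^2  ->  (b_n)^2 - (a_n)^2 = -a_n^2 + b_n^2   [not conserved]
(B) a_n*b_n  ->  (b_n)*(a_n) = a_n*b_n   [conserved]
(C) 2*a_n + b_n  ->  2*(b_n) + (a_n) = a_n + 2*b_n   [not conserved]
(D) a_n - b_n  ->  (b_n) - (a_n) = -a_n + b_n   [not conserved]

Only (B) a_n*b_n returns to itself after one step, so it is the conserved quantity.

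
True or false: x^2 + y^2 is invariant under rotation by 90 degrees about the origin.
True

Applying rotation by 90 degrees: x' = x*cos(90 degrees) - y*sin(90 degrees) = -y, y' = x*sin(90 degrees) + y*cos(90 degrees) = x

Substituting into x^2 + y^2:
(-y)^2 + (x)^2
= x^2 + y^2

This equals the original expression x^2 + y^2, so it IS invariant.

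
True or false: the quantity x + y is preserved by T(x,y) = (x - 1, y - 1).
False

Substitute T(x,y) = (x - 1, y - 1) into the expression and compare with the original.

Original: x + y
After applying T: (x - 1) + (y - 1) = x + y - 2

This differs from the original x + y (difference: -2), so the expression is NOT invariant.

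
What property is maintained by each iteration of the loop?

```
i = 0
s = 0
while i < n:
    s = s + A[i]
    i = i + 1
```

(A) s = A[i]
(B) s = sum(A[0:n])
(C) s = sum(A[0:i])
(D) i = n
C

A loop invariant must hold before the first iteration and be re-established by every execution of the body.

(C) s = sum(A[0:i]): Initially i = 0 and s = 0 = sum of the empty slice A[0:0]. If s = sum(A[0:i]) holds at the top of an iteration, the body sets s to sum(A[0:i]) + A[i] = sum(A[0:i+1]) and then i to i+1, so s = sum(A[0:i]) holds again. At exit i = n, giving s = sum(A[0:n]).

The other options fail:
(A) s = A[i]: after the first iteration s = A[0] but i = 1, so s = A[i] compares s with the wrong element (and fails in general).
(B) s = sum(A[0:n]): false before the loop (s = 0, not the full sum) -- it only becomes true at exit.
(D) i = n: false initially (i = 0); it is the exit condition, not an invariant.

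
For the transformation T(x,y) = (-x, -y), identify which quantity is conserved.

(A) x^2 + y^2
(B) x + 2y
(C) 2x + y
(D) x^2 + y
A

An expression E(x,y) is invariant under T if E(T(x,y)) = E(x,y). Here T(x,y) = (-x, -y).
Substitute the transformed coordinates into each option and compare with the original:
(A) x^2 + y^2  ->  (-x)^2 + (-y)^2 = x^2 + y^2   [equals x^2 + y^2: invariant]
(B) x + 2y  ->  (-x) + 2(-y) = -x - 2y   [differs from x + 2y: not invariant]
(C) 2x + y  ->  2(-x) + (-y) = -2x - y   [differs from 2x + y: not invariant]
(D) x^2 + y  ->  (-x)^2 + (-y) = x^2 - y   [differs from x^2 + y: not invariant]

Only option (A), x^2 + y^2, is unchanged by the transformation.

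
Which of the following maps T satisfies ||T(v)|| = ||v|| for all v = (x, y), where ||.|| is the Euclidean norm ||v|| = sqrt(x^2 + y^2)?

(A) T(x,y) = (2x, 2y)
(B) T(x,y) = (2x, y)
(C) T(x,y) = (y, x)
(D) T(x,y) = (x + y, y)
C

A transformation preserves a norm if ||T(v)|| = ||v|| for every v; a single vector where the norm changes rules an option out.

(A) T(x,y) = (2x, 2y): v = (1, 0) has norm sqrt((1)^2 + (0)^2) = 1, but T(v) = (2, 0) has norm 2 -- not preserved.
(B) T(x,y) = (2x, y): v = (1, 0) has norm sqrt((1)^2 + (0)^2) = 1, but T(v) = (2, 0) has norm 2 -- not preserved.
(C) T(x,y) = (y, x): preserves the norm -- it is an orthogonal map (a rotation/reflection), and (y)^2 + (x)^2 simplifies to x^2 + y^2.
(D) T(x,y) = (x + y, y): v = (0, 1) has norm sqrt((0)^2 + (1)^2) = 1, but T(v) = (1, 1) has norm sqrt(2) -- not preserved.

Therefore the answer is (C).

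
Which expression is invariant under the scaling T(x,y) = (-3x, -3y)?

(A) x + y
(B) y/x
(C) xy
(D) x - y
B

Under the uniform scaling T(x,y) = (-3x, -3y):
Substitute the transformed coordinates into each option and compare with the original:
(A) x + y  ->  (-3x) + (-3y) = -3x - 3y   [differs from x + y: not invariant]
(B) y/x  ->  (-3y)/(-3x) = y/x   [equals y/x: invariant]
(C) xy  ->  (-3x)(-3y) = 9xy   [differs from xy: not invariant]
(D) x - y  ->  (-3x) - (-3y) = -3x + 3y   [differs from x - y: not invariant]

Only option (B), y/x, is unchanged by the transformation.
The common factor -3 cancels in a ratio of coordinates, while sums, products and sums of squares pick up factors of -3 or 9.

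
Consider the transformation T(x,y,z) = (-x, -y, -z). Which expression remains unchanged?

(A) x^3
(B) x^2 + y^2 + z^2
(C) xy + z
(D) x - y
B

Apply T(x,y,z) = (-x, -y, -z) to each option, i.e. replace (x, y, z) by the transformed coordinates.
Substitute the transformed coordinates into each option and compare with the original:
(A) x^3  ->  (-x)^3 = -x^3   [differs from x^3: not invariant]
(B) x^2 + y^2 + z^2  ->  (-x)^2 + (-y)^2 + (-z)^2 = x^2 + y^2 + z^2   [equals x^2 + y^2 + z^2: invariant]
(C) xy + z  ->  (-x)(-y) + (-z) = xy - z   [differs from xy + z: not invariant]
(D) x - y  ->  (-x) - (-y) = -x + y   [differs from x - y: not invariant]

Only option (B), x^2 + y^2 + z^2, is unchanged by the transformation.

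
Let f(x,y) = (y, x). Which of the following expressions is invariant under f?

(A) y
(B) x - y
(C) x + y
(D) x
C

For f(x,y) = (y, x):
After applying f: x' = y, y' = x. So x' + y' = y + x = x + y.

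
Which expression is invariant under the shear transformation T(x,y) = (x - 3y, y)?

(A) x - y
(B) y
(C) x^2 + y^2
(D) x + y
B

Under the shear T(x,y) = (x - 3y, y):
Substitute the transformed coordinates into each option and compare with the original:
(A) x - y  ->  (x - 3y) - (y) = x - 4y   [differs from x - y: not invariant]
(B) y  ->  (y) = y   [equals y: invariant]
(C) x^2 + y^2  ->  (x - 3y)^2 + (y)^2 = x^2 - 6xy + 10y^2   [differs from x^2 + y^2: not invariant]
(D) x + y  ->  (x - 3y) + (y) = x - 2y   [differs from x + y: not invariant]

Only option (B), y, is unchanged by the transformation.
A horizontal shear moves points parallel to the x-axis, so the y-coordinate (and any function of y alone) is unchanged.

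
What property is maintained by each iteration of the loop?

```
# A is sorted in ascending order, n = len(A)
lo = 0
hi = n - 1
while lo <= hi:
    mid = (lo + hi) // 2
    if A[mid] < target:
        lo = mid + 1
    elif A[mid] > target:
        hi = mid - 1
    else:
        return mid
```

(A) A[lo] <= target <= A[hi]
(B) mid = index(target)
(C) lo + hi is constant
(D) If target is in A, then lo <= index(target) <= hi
D

A loop invariant must hold before the first iteration and be re-established by every execution of the body.

(D) If target is in A, then lo <= index(target) <= hi: Before the loop [lo, hi] = [0, n-1] covers every index. When A[mid] < target, sortedness puts target strictly to the right of mid, so setting lo = mid + 1 keeps index(target) in [lo, hi]; symmetrically for hi = mid - 1. Hence 'if target is in A then lo <= index(target) <= hi' holds after every iteration, and when lo > hi it proves target is absent.

The other options fail:
(A) A[lo] <= target <= A[hi]: fails when target is not in A (e.g. target < A[0] already violates it before the loop), so it is not maintained in general.
(B) mid = index(target): mid is just the current probe; it equals index(target) only on the iteration that returns.
(C) lo + hi is constant: each iteration moves exactly one of lo, hi, so lo + hi changes (e.g. 0 + (n-1) becomes (mid+1) + (n-1)).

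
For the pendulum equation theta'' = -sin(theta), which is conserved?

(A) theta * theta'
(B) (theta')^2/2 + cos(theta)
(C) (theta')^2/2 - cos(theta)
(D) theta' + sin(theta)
C

A first integral I satisfies dI/dt = 0 along every solution. Differentiate each option and use the equation of motion:
(A) d/dt[theta * theta'] = (theta')^2 + theta theta'' = (theta')^2 - theta sin(theta), not identically 0
(B) d/dt[(theta')^2/2 + cos(theta)] = theta' theta'' - sin(theta) theta' = -2 theta' sin(theta), not identically 0
(C) d/dt[(theta')^2/2 - cos(theta)] = theta' theta'' + sin(theta) theta' = theta'(-sin(theta)) + theta' sin(theta) = 0
(D) d/dt[theta' + sin(theta)] = theta'' + cos(theta) theta' = -sin(theta) + theta' cos(theta), not identically 0

Only (C) has zero time-derivative. This is the total energy: kinetic (theta')^2/2 plus potential -cos(theta).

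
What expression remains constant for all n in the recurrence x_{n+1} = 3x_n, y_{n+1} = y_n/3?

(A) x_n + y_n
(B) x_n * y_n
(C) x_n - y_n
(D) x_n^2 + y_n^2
B

For the recurrence x_{n+1} = 3x_n, y_{n+1} = y_n/3:

x_{n+1} * y_{n+1} = (3x_n) * (y_n/3) = x_n * y_n
The product is conserved.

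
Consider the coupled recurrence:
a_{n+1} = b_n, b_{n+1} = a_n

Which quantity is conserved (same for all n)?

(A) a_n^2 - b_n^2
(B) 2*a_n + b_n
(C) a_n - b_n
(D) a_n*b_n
D

Replace a_n by a_{n+1} = b_n and b_n by b_{n+1} = a_n in each option and simplify:
(A) a_n^2 - b_n^2  ->  (b_n)^2 - (a_n)^2 = -a_n^2 + b_n^2   [not conserved]
(B) 2*a_n + b_n  ->  2*(b_n) + (a_n) = a_n + 2*b_n   [not conserved]
(C) a_n - b_n  ->  (b_n) - (a_n) = -a_n + b_n   [not conserved]
(D) a_n*b_n  ->  (b_n)*(a_n) = a_n*b_n   [conserved]

Only (D) a_n*b_n returns to itself after one step, so it is the conserved quantity.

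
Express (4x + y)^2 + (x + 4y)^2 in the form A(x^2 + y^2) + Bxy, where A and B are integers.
17(x^2 + y^2) + 16xy

Expanding: (4x + y)^2 = 16x^2 + 8xy + y^2
(x + 4y)^2 = x^2 + 8xy + 16y^2
Sum = (16+1)(x^2+y^2) + 16xy = 17(x^2 + y^2) + 16xy
This is symmetric in x and y.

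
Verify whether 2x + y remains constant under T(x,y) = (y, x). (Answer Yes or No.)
No

Substitute T(x,y) = (y, x) into the expression and compare with the original.

Original: 2x + y
After applying T: 2(y) + (x) = x + 2y

This differs from the original 2x + y (difference: -x + y), so the expression is NOT invariant.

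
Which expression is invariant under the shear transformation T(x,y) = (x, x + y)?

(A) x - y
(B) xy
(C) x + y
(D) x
D

Under the shear T(x,y) = (x, x + y):
Substitute the transformed coordinates into each option and compare with the original:
(A) x - y  ->  (x) - (x + y) = -y   [differs from x - y: not invariant]
(B) xy  ->  (x)(x + y) = x^2 + xy   [differs from xy: not invariant]
(C) x + y  ->  (x) + (x + y) = 2x + y   [differs from x + y: not invariant]
(D) x  ->  (x) = x   [equals x: invariant]

Only option (D), x, is unchanged by the transformation.
A vertical shear moves points parallel to the y-axis, so the x-coordinate (and any function of x alone) is unchanged.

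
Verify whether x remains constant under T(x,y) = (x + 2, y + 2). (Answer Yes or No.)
No

Substitute T(x,y) = (x + 2, y + 2) into the expression and compare with the original.

Original: x
After applying T: (x + 2) = x + 2

This differs from the original x (difference: 2), so the expression is NOT invariant.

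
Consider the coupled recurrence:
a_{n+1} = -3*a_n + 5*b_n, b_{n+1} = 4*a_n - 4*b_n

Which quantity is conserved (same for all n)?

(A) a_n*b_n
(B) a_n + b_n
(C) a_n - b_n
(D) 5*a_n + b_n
B

Replace a_n by a_{n+1} = -3*a_n + 5*b_n and b_n by b_{n+1} = 4*a_n - 4*b_n in each option and simplify:
(A) a_n*b_n  ->  (-3*a_n + 5*b_n)*(4*a_n - 4*b_n) = -12*a_n^2 + 32*a_n*b_n - 20*b_n^2   [not conserved]
(B) a_n + b_n  ->  (-3*a_n + 5*b_n) + (4*a_n - 4*b_n) = a_n + b_n   [conserved]
(C) a_n - b_n  ->  (-3*a_n + 5*b_n) - (4*a_n - 4*b_n) = -7*a_n + 9*b_n   [not conserved]
(D) 5*a_n + b_n  ->  5*(-3*a_n + 5*b_n) + (4*a_n - 4*b_n) = -11*a_n + 21*b_n   [not conserved]

Only (B) a_n + b_n returns to itself after one step, so it is the conserved quantity.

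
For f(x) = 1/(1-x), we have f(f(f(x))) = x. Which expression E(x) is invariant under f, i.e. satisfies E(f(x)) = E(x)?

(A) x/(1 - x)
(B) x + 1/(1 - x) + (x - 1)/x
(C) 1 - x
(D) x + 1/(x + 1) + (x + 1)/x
B

Replace x by f(x) = 1/(1 - x) in each option and simplify. As a quick numerical cross-check, also compare E(5) with E(f(5)) = E(-1/4).

(A) x/(1 - x)  ->  (1/(1 - x))/(1 - (1/(1 - x))) = -1/x; check: E(5) = -5/4 but E(-1/4) = -1/5.   [not invariant]
(B) x + 1/(1 - x) + (x - 1)/x  ->  (1/(1 - x)) + 1/(1 - (1/(1 - x))) + ((1/(1 - x)) - 1)/(1/(1 - x)), which simplifies back to x + 1/(1 - x) + (x - 1)/x; check: E(5) = 111/20, E(-1/4) = 111/20.   [invariant]
(C) 1 - x  ->  1 - (1/(1 - x)) = x/(x - 1); check: E(5) = -4 but E(-1/4) = 5/4.   [not invariant]
(D) x + 1/(x + 1) + (x + 1)/x  ->  (1/(1 - x)) + 1/((1/(1 - x)) + 1) + ((1/(1 - x)) + 1)/(1/(1 - x)) = (-x^3 + 6x^2 - 11x + 7)/(x^2 - 3x + 2); check: E(5) = 191/30 but E(-1/4) = -23/12.   [not invariant]

Only (B) is unchanged. Indeed f(f(x)) = 1/(1 - 1/(1-x)) = (1-x)/(-x) = (x-1)/x, so E(x) = x + f(x) + f(f(x)) is the sum over the whole 3-cycle; applying f just permutes the three terms cyclically (x -> f(x) -> f(f(x)) -> x), leaving the sum unchanged.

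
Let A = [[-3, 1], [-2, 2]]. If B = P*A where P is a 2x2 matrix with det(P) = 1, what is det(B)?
-4

By the multiplicative property of determinants, det(B) = det(P*A) = det(P) * det(A) = det(A),
so the determinant is invariant under multiplication by any determinant-1 matrix; we just need det(A).

det(A) = (-3)(2) - (1)(-2) = -6 - (-2) = -4

Therefore det(B) = 1 * (-4) = -4.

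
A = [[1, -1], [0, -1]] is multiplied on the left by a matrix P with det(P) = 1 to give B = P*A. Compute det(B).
-1

By the multiplicative property of determinants, det(B) = det(P*A) = det(P) * det(A) = det(A),
so the determinant is invariant under multiplication by any determinant-1 matrix; we just need det(A).

det(A) = (1)(-1) - (-1)(0) = -1 - 0 = -1

Therefore det(B) = 1 * (-1) = -1.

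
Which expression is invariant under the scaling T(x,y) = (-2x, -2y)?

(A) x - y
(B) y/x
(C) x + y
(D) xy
B

Under the uniform scaling T(x,y) = (-2x, -2y):
Substitute the transformed coordinates into each option and compare with the original:
(A) x - y  ->  (-2x) - (-2y) = -2x + 2y   [differs from x - y: not invariant]
(B) y/x  ->  (-2y)/(-2x) = y/x   [equals y/x: invariant]
(C) x + y  ->  (-2x) + (-2y) = -2x - 2y   [differs from x + y: not invariant]
(D) xy  ->  (-2x)(-2y) = 4xy   [differs from xy: not invariant]

Only option (B), y/x, is unchanged by the transformation.
The common factor -2 cancels in a ratio of coordinates, while sums, products and sums of squares pick up factors of -2 or 4.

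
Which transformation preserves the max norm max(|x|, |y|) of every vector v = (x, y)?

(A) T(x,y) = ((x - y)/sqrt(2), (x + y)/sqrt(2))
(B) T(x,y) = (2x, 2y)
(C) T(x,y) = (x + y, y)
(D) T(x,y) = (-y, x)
D

A transformation preserves a norm if ||T(v)|| = ||v|| for every v; a single vector where the norm changes rules an option out.

(A) T(x,y) = ((x - y)/sqrt(2), (x + y)/sqrt(2)): v = (1, 0) has norm max(|1|, |0|) = 1, but T(v) = (sqrt(2)/2, sqrt(2)/2) has norm sqrt(2)/2 -- not preserved.
(B) T(x,y) = (2x, 2y): v = (1, 0) has norm max(|1|, |0|) = 1, but T(v) = (2, 0) has norm 2 -- not preserved.
(C) T(x,y) = (x + y, y): v = (1, 1) has norm max(|1|, |1|) = 1, but T(v) = (2, 1) has norm 2 -- not preserved.
(D) T(x,y) = (-y, x): preserves the norm -- it only permutes the coordinates and/or flips signs, which leaves max(|x|, |y|) unchanged.

Therefore the answer is (D).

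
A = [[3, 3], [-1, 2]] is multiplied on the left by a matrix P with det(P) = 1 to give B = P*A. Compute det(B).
9

By the multiplicative property of determinants, det(B) = det(P*A) = det(P) * det(A) = det(A),
so the determinant is invariant under multiplication by any determinant-1 matrix; we just need det(A).

det(A) = (3)(2) - (3)(-1) = 6 - (-3) = 9

Therefore det(B) = 1 * 9 = 9.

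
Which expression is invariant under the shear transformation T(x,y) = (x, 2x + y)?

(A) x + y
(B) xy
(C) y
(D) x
D

Under the shear T(x,y) = (x, 2x + y):
Substitute the transformed coordinates into each option and compare with the original:
(A) x + y  ->  (x) + (2x + y) = 3x + y   [differs from x + y: not invariant]
(B) xy  ->  (x)(2x + y) = 2x^2 + xy   [differs from xy: not invariant]
(C) y  ->  (2x + y) = 2x + y   [differs from y: not invariant]
(D) x  ->  (x) = x   [equals x: invariant]

Only option (D), x, is unchanged by the transformation.
A vertical shear moves points parallel to the y-axis, so the x-coordinate (and any function of x alone) is unchanged.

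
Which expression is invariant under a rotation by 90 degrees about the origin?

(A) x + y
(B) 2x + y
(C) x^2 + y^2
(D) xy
C

A rotation by 90 degrees sends (x, y) to (-y, x).
Substitute the transformed coordinates into each option and compare with the original:
(A) x + y  ->  (-y) + (x) = x - y   [differs from x + y: not invariant]
(B) 2x + y  ->  2(-y) + (x) = x - 2y   [differs from 2x + y: not invariant]
(C) x^2 + y^2  ->  (-y)^2 + (x)^2 = x^2 + y^2   [equals x^2 + y^2: invariant]
(D) xy  ->  (-y)(x) = -xy   [differs from xy: not invariant]

Only option (C), x^2 + y^2, is unchanged by the transformation.
Geometrically, x^2 + y^2 is the squared distance from the origin, which every rotation about the origin preserves.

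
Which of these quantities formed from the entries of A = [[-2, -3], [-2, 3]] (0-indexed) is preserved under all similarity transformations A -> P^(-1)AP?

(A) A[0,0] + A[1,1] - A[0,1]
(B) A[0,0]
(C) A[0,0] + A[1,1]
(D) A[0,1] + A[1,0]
C

A[0,0] + A[1,1] is the trace of A. By the cyclic property of the trace, tr(P^(-1)AP) = tr(APP^(-1)) = tr(A), so it is the same for every matrix similar to A.

The other combinations are not similarity invariants. For example, take P = [[1, -1], [0, 1]] (det P = 1), so P^(-1) = [[1, 1], [0, 1]] and
B = P^(-1)AP = [[-4, 4], [-2, 5]].
Evaluating each option on A and on B:
(A) A[0,0] + A[1,1] - A[0,1]: 4 for A, -3 for B -> changes
(B) A[0,0]: -2 for A, -4 for B -> changes
(C) A[0,0] + A[1,1]: 1 for A, 1 for B -> unchanged
(D) A[0,1] + A[1,0]: -5 for A, 2 for B -> changes

Only (C) A[0,0] + A[1,1] = 1 survives (and it does so for every P, not just this one), so it is the invariant.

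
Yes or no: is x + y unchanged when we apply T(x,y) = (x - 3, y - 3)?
No

Substitute T(x,y) = (x - 3, y - 3) into the expression and compare with the original.

Original: x + y
After applying T: (x - 3) + (y - 3) = x + y - 6

This differs from the original x + y (difference: -6), so the expression is NOT invariant.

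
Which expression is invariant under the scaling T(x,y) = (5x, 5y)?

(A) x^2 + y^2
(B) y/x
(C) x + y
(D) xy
B

Under the uniform scaling T(x,y) = (5x, 5y):
Substitute the transformed coordinates into each option and compare with the original:
(A) x^2 + y^2  ->  (5x)^2 + (5y)^2 = 25x^2 + 25y^2   [differs from x^2 + y^2: not invariant]
(B) y/x  ->  (5y)/(5x) = y/x   [equals y/x: invariant]
(C) x + y  ->  (5x) + (5y) = 5x + 5y   [differs from x + y: not invariant]
(D) xy  ->  (5x)(5y) = 25xy   [differs from xy: not invariant]

Only option (B), y/x, is unchanged by the transformation.
The common factor 5 cancels in a ratio of coordinates, while sums, products and sums of squares pick up factors of 5 or 25.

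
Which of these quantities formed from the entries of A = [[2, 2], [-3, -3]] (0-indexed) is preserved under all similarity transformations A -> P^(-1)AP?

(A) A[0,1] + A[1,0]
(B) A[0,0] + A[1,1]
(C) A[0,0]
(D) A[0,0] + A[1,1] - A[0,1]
B

A[0,0] + A[1,1] is the trace of A. By the cyclic property of the trace, tr(P^(-1)AP) = tr(APP^(-1)) = tr(A), so it is the same for every matrix similar to A.

The other combinations are not similarity invariants. For example, take P = [[2, 1], [1, 1]] (det P = 1), so P^(-1) = [[1, -1], [-1, 2]] and
B = P^(-1)AP = [[15, 10], [-24, -16]].
Evaluating each option on A and on B:
(A) A[0,1] + A[1,0]: -1 for A, -14 for B -> changes
(B) A[0,0] + A[1,1]: -1 for A, -1 for B -> unchanged
(C) A[0,0]: 2 for A, 15 for B -> changes
(D) A[0,0] + A[1,1] - A[0,1]: -3 for A, -11 for B -> changes

Only (B) A[0,0] + A[1,1] = -1 survives (and it does so for every P, not just this one), so it is the invariant.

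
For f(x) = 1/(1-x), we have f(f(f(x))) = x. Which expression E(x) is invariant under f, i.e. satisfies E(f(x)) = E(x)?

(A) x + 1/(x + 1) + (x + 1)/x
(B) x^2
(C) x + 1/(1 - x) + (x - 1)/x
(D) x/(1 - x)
C

Replace x by f(x) = 1/(1 - x) in each option and simplify. As a quick numerical cross-check, also compare E(5) with E(f(5)) = E(-1/4).

(A) x + 1/(x + 1) + (x + 1)/x  ->  (1/(1 - x)) + 1/((1/(1 - x)) + 1) + ((1/(1 - x)) + 1)/(1/(1 - x)) = (-x^3 + 6x^2 - 11x + 7)/(x^2 - 3x + 2); check: E(5) = 191/30 but E(-1/4) = -23/12.   [not invariant]
(B) x^2  ->  (1/(1 - x))^2 = (x - 1)^(-2); check: E(5) = 25 but E(-1/4) = 1/16.   [not invariant]
(C) x + 1/(1 - x) + (x - 1)/x  ->  (1/(1 - x)) + 1/(1 - (1/(1 - x))) + ((1/(1 - x)) - 1)/(1/(1 - x)), which simplifies back to x + 1/(1 - x) + (x - 1)/x; check: E(5) = 111/20, E(-1/4) = 111/20.   [invariant]
(D) x/(1 - x)  ->  (1/(1 - x))/(1 - (1/(1 - x))) = -1/x; check: E(5) = -5/4 but E(-1/4) = -1/5.   [not invariant]

Only (C) is unchanged. Indeed f(f(x)) = 1/(1 - 1/(1-x)) = (1-x)/(-x) = (x-1)/x, so E(x) = x + f(x) + f(f(x)) is the sum over the whole 3-cycle; applying f just permutes the three terms cyclically (x -> f(x) -> f(f(x)) -> x), leaving the sum unchanged.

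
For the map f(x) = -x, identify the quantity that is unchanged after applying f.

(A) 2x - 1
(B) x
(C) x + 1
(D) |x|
D

For f(x) = -x:
Applying f replaces x by -x. Since |-x| = |x|, the absolute value is unchanged by f, whereas x -> -x, 2x - 1 -> -2x - 1 and x + 1 -> -x + 1 all change.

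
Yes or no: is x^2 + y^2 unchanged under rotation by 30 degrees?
Yes

Applying rotation by 30 degrees: x' = x*cos(30 degrees) - y*sin(30 degrees) = sqrt(3)x/2 - y/2, y' = x*sin(30 degrees) + y*cos(30 degrees) = x/2 + sqrt(3)y/2

Substituting into x^2 + y^2:
(sqrt(3)x/2 - y/2)^2 + (x/2 + sqrt(3)y/2)^2
= x^2 + y^2

This equals the original expression x^2 + y^2, so it IS invariant.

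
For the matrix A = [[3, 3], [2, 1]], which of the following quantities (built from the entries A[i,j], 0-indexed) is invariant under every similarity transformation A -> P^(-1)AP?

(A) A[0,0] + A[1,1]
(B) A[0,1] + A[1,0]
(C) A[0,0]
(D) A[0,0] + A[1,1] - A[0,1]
A

A[0,0] + A[1,1] is the trace of A. By the cyclic property of the trace, tr(P^(-1)AP) = tr(APP^(-1)) = tr(A), so it is the same for every matrix similar to A.

The other combinations are not similarity invariants. For example, take P = [[1, 2], [0, 1]] (det P = 1), so P^(-1) = [[1, -2], [0, 1]] and
B = P^(-1)AP = [[-1, -1], [2, 5]].
Evaluating each option on A and on B:
(A) A[0,0] + A[1,1]: 4 for A, 4 for B -> unchanged
(B) A[0,1] + A[1,0]: 5 for A, 1 for B -> changes
(C) A[0,0]: 3 for A, -1 for B -> changes
(D) A[0,0] + A[1,1] - A[0,1]: 1 for A, 5 for B -> changes

Only (A) A[0,0] + A[1,1] = 4 survives (and it does so for every P, not just this one), so it is the invariant.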